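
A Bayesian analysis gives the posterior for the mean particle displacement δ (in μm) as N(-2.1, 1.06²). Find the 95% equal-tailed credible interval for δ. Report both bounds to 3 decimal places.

The posterior is symmetric, so the 95% equal-tailed interval is δ = -2.1 ± z·1.06 with z = 1.960.
Half-width: 1.960 × 1.06 = 2.078.
-2.1 − 2.078 = -4.178; -2.1 + 2.078 = -0.022.

[-4.178, -0.022]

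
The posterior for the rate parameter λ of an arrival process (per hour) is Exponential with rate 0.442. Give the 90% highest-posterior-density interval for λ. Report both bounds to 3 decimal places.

The exponential density is strictly decreasing on [0, ∞), so the HPD interval is anchored at 0: [0, q] with P(λ ≤ q) = 0.90.
q = −ln(1 − 0.90) / 0.442 = 2.3026 / 0.442 = 5.209.

[0.000, 5.209]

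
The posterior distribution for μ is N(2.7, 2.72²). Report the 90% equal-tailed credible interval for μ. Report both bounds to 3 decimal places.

[-1.774, 7.174]

The posterior is symmetric, so the 90% equal-tailed interval is μ = 2.7 ± z·2.72 with z = 1.645.
Half-width: 1.645 × 2.72 = 4.474.
2.7 − 4.474 = -1.774; 2.7 + 4.474 = 7.174.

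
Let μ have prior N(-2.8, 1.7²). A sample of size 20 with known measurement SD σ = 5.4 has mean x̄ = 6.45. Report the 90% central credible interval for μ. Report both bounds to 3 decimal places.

Posterior precision = 1/1.7² + 20/5.4² = 0.3460 + 0.6859 = 1.0319, so posterior SD = 0.9844.
Posterior mean = (-2.8/1.7² + 20·6.45/5.4²) / 1.0319 = 3.3482.
Interval: 3.3482 ± 1.645 × 0.9844 → [1.729, 4.967].

[1.729, 4.967]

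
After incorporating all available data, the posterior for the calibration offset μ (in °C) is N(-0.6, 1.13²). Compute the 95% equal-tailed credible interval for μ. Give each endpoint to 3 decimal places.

[-2.815, 1.615]

The posterior is symmetric, so the 95% equal-tailed interval is μ = -0.6 ± z·1.13 with z = 1.960.
Half-width: 1.960 × 1.13 = 2.215.
-0.6 − 2.215 = -2.815; -0.6 + 2.215 = 1.615.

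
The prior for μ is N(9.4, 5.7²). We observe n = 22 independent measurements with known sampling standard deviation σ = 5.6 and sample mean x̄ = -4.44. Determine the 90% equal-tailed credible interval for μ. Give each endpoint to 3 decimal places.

[-5.780, -1.936]

Posterior precision = 1/5.7² + 22/5.6² = 0.0308 + 0.7015 = 0.7323, so posterior SD = 1.1686.
Posterior mean = (9.4/5.7² + 22·-4.44/5.6²) / 0.7323 = -3.8583.
Interval: -3.8583 ± 1.645 × 1.1686 → [-5.780, -1.936].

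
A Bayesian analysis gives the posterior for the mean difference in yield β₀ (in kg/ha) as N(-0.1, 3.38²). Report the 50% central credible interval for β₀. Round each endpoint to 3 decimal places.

[-2.380, 2.180]

The posterior is symmetric, so the 50% equal-tailed interval is β₀ = -0.1 ± z·3.38 with z = 0.674.
Half-width: 0.674 × 3.38 = 2.280.
-0.1 − 2.280 = -2.380; -0.1 + 2.280 = 2.180.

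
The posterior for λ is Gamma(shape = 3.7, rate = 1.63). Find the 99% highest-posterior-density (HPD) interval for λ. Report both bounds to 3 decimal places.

The posterior is unimodal and skewed, so the HPD interval has equal density at both endpoints and is the shortest 99% interval.
Solving f(0.186) = f(5.919) with F(5.919) − F(0.186) = 0.99 gives [0.186, 5.919].
For comparison, the equal-tailed interval is [0.346, 6.428]; the HPD is narrower and shifted toward the mode.

[0.186, 5.919]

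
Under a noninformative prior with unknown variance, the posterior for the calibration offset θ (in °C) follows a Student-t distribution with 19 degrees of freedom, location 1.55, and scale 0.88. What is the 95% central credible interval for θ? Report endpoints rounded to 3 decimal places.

[-0.292, 3.392]

The t_19 distribution is symmetric; the 95% interval is 1.55 ± t·0.88 with t_{0.975,19} = 2.093.
Half-width: 2.093 × 0.88 = 1.842.
1.55 − 1.842 = -0.292; 1.55 + 1.842 = 3.392.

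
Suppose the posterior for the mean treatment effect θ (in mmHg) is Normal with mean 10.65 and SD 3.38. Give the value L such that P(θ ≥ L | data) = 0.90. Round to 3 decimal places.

Need L with P(θ ≥ L) = 0.90: L = 10.65 − z_{0.1}·3.38.
z = 1.282; L = 10.65 − 1.282 × 3.38 = 6.318.

6.318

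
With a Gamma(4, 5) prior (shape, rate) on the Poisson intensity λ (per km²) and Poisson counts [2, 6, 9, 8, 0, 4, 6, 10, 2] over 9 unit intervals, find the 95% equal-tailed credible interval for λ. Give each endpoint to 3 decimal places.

Posterior: Gamma(4+47, 5+9) = Gamma(51, 14) (shape, rate).
Equal-tailed 95% interval: Gamma(51, 14) quantiles at 0.025 and 0.975.
Posterior mean ≈ 3.643, SD ≈ 0.510; a Normal approximation gives roughly [2.643, 4.643].
Exact: lower = 2.712; upper = 4.708.

[2.712, 4.708]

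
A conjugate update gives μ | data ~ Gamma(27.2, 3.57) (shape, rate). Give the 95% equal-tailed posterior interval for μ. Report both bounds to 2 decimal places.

Posterior: Gamma(shape 27.2, rate 3.57).
Equal-tailed 95% interval: Gamma(27.2, 3.57) quantiles at 0.025 and 0.975.
Posterior mean ≈ 7.62, SD ≈ 1.46; a Normal approximation gives roughly [4.76, 10.48].
Exact: lower = 5.03; upper = 10.74.

[5.03, 10.74]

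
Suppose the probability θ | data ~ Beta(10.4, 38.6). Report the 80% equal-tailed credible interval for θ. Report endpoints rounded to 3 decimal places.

[0.141, 0.289]

Posterior: Beta(10.4, 38.6).
Equal-tailed 80% interval: the 0.1 and 0.9 quantiles of Beta(10.4, 38.6).
Posterior mean ≈ 0.212, SD ≈ 0.058; a Normal approximation gives roughly [0.138, 0.286].
Exact: F⁻¹(0.1) = 0.141; F⁻¹(0.9) = 0.289.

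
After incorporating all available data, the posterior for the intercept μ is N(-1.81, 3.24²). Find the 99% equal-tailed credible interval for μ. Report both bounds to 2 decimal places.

The posterior is symmetric, so the 99% equal-tailed interval is μ = -1.81 ± z·3.24 with z = 2.576.
Half-width: 2.576 × 3.24 = 8.35.
-1.81 − 8.35 = -10.16; -1.81 + 8.35 = 6.54.

[-10.16, 6.54]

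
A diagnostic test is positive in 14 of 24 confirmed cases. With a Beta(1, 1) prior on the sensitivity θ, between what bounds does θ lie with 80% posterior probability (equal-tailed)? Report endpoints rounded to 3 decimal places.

[0.452, 0.699]

Posterior: Beta(1+14, 1+10) = Beta(15, 11).
Equal-tailed 80% interval: the 0.1 and 0.9 quantiles of Beta(15, 11).
Posterior mean ≈ 0.577, SD ≈ 0.095; a Normal approximation gives roughly [0.455, 0.699].
Exact: F⁻¹(0.1) = 0.452; F⁻¹(0.9) = 0.699.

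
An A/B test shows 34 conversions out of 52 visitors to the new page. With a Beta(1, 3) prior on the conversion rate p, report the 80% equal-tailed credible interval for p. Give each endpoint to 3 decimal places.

Posterior: Beta(1+34, 3+18) = Beta(35, 21).
Equal-tailed 80% interval: the 0.1 and 0.9 quantiles of Beta(35, 21).
Posterior mean ≈ 0.625, SD ≈ 0.064; a Normal approximation gives roughly [0.543, 0.707].
Exact: F⁻¹(0.1) = 0.541; F⁻¹(0.9) = 0.707.

[0.541, 0.707]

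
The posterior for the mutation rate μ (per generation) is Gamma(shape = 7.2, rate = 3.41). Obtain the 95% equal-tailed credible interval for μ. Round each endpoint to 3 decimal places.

[0.862, 3.910]

Posterior: Gamma(shape 7.2, rate 3.41).
Equal-tailed 95% interval: Gamma(7.2, 3.41) quantiles at 0.025 and 0.975.
Posterior mean ≈ 2.111, SD ≈ 0.787; a Normal approximation gives roughly [0.569, 3.654].
Exact: lower = 0.862; upper = 3.910.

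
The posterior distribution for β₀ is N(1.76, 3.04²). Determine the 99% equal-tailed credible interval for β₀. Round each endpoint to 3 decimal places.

The posterior is symmetric, so the 99% equal-tailed interval is β₀ = 1.76 ± z·3.04 with z = 2.576.
Half-width: 2.576 × 3.04 = 7.831.
1.76 − 7.831 = -6.071; 1.76 + 7.831 = 9.591.

[-6.071, 9.591]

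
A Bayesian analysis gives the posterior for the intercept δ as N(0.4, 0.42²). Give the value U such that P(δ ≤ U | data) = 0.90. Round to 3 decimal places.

Need U with P(δ ≤ U) = 0.90: U = 0.4 + z_{0.1}·0.42.
z = 1.282; U = 0.4 + 1.282 × 0.42 = 0.938.

0.938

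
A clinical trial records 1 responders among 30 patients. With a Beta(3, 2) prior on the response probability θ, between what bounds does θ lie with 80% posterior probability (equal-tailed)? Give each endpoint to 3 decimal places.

[0.052, 0.186]

Posterior: Beta(3+1, 2+29) = Beta(4, 31).
Equal-tailed 80% interval: the 0.1 and 0.9 quantiles of Beta(4, 31).
Posterior mean ≈ 0.114, SD ≈ 0.053; a Normal approximation gives roughly [0.046, 0.182].
Exact: F⁻¹(0.1) = 0.052; F⁻¹(0.9) = 0.186.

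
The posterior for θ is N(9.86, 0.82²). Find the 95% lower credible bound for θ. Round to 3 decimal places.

8.511

Need L with P(θ ≥ L) = 0.95: L = 9.86 − z_{0.05}·0.82.
z = 1.645; L = 9.86 − 1.645 × 0.82 = 8.511.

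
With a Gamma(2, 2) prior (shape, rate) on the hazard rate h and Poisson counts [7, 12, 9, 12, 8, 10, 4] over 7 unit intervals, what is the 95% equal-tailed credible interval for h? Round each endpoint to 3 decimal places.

[5.476, 8.956]

Posterior: Gamma(2+62, 2+7) = Gamma(64, 9) (shape, rate).
Equal-tailed 95% interval: Gamma(64, 9) quantiles at 0.025 and 0.975.
Posterior mean ≈ 7.111, SD ≈ 0.889; a Normal approximation gives roughly [5.369, 8.853].
Exact: lower = 5.476; upper = 8.956.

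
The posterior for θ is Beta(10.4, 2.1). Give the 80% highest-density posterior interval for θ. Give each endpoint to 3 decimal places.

The posterior is unimodal and skewed, so the HPD interval has equal density at both endpoints and is the shortest 80% interval.
Solving f(0.739) = f(0.976) with F(0.976) − F(0.739) = 0.80 gives [0.739, 0.976].
For comparison, the equal-tailed interval is [0.691, 0.948]; the HPD is narrower and shifted toward the mode.

[0.739, 0.976]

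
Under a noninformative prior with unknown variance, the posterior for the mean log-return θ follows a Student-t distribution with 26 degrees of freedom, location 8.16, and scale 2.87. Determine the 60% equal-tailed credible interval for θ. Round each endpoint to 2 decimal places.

[5.70, 10.62]

The t_26 distribution is symmetric; the 60% interval is 8.16 ± t·2.87 with t_{0.8,26} = 0.856.
Half-width: 0.856 × 2.87 = 2.46.
8.16 − 2.46 = 5.70; 8.16 + 2.46 = 10.62.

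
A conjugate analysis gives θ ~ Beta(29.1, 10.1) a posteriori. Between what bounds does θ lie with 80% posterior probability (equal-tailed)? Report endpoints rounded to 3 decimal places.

Posterior: Beta(29.1, 10.1).
Equal-tailed 80% interval: the 0.1 and 0.9 quantiles of Beta(29.1, 10.1).
Posterior mean ≈ 0.742, SD ≈ 0.069; a Normal approximation gives roughly [0.654, 0.831].
Exact: F⁻¹(0.1) = 0.651; F⁻¹(0.9) = 0.828.

[0.651, 0.828]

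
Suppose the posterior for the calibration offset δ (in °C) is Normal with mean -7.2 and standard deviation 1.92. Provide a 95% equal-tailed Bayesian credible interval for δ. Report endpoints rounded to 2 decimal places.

[-10.96, -3.44]

The posterior is symmetric, so the 95% equal-tailed interval is δ = -7.2 ± z·1.92 with z = 1.960.
Half-width: 1.960 × 1.92 = 3.76.
-7.2 − 3.76 = -10.96; -7.2 + 3.76 = -3.44.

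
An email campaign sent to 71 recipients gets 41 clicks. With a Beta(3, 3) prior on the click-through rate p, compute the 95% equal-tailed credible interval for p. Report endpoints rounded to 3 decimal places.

[0.460, 0.679]

Posterior: Beta(3+41, 3+30) = Beta(44, 33).
Equal-tailed 95% interval: the 0.025 and 0.975 quantiles of Beta(44, 33).
Posterior mean ≈ 0.571, SD ≈ 0.056; a Normal approximation gives roughly [0.462, 0.681].
Exact: F⁻¹(0.025) = 0.460; F⁻¹(0.975) = 0.679.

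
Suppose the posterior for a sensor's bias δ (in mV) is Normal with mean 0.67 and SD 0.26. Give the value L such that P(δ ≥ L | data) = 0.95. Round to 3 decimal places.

0.242

Need L with P(δ ≥ L) = 0.95: L = 0.67 − z_{0.05}·0.26.
z = 1.645; L = 0.67 − 1.645 × 0.26 = 0.242.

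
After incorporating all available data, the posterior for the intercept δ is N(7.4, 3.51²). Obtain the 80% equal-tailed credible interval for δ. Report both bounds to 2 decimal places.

The posterior is symmetric, so the 80% equal-tailed interval is δ = 7.4 ± z·3.51 with z = 1.282.
Half-width: 1.282 × 3.51 = 4.50.
7.4 − 4.50 = 2.90; 7.4 + 4.50 = 11.90.

[2.90, 11.90]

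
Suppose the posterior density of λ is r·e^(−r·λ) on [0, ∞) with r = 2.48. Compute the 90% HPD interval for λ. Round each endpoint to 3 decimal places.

[0.000, 0.928]

The exponential density is strictly decreasing on [0, ∞), so the HPD interval is anchored at 0: [0, q] with P(λ ≤ q) = 0.90.
q = −ln(1 − 0.90) / 2.48 = 2.3026 / 2.48 = 0.928.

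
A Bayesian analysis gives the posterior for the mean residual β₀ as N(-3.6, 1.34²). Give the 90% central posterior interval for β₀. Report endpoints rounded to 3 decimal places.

The posterior is symmetric, so the 90% equal-tailed interval is β₀ = -3.6 ± z·1.34 with z = 1.645.
Half-width: 1.645 × 1.34 = 2.204.
-3.6 − 2.204 = -5.804; -3.6 + 2.204 = -1.396.

[-5.804, -1.396]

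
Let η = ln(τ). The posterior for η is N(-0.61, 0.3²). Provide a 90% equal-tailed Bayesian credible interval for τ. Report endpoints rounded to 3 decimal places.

[0.332, 0.890]

On the log scale the 90% interval is -0.61 ± 1.645 × 0.3 = [-1.1035, -0.1165].
Exponentiate: [e^-1.1035, e^-0.1165] = [0.332, 0.890].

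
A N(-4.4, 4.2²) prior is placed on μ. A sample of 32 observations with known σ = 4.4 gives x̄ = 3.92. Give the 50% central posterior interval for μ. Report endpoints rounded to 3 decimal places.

Posterior precision = 1/4.2² + 32/4.4² = 0.0567 + 1.6529 = 1.7096, so posterior SD = 0.7648.
Posterior mean = (-4.4/4.2² + 32·3.92/4.4²) / 1.7096 = 3.6441.
Interval: 3.6441 ± 0.674 × 0.7648 → [3.128, 4.160].

[3.128, 4.160]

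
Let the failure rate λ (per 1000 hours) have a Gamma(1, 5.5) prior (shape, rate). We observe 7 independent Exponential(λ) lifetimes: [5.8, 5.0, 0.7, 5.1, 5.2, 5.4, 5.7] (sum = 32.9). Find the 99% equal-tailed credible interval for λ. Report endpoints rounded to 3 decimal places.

Posterior: Gamma(1+7, 5.5+32.9) = Gamma(8, 38.4) (shape, rate).
Equal-tailed 99% interval: Gamma(8, 38.4) quantiles at 0.005 and 0.995.
Posterior mean ≈ 0.208, SD ≈ 0.074; a Normal approximation gives roughly [0.019, 0.398].
Exact: lower = 0.067; upper = 0.446.

[0.067, 0.446]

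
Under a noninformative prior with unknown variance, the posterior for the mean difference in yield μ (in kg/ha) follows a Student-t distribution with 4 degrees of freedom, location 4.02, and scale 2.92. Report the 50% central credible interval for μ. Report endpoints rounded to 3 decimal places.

[1.857, 6.183]

The t_4 distribution is symmetric; the 50% interval is 4.02 ± t·2.92 with t_{0.75,4} = 0.741.
Half-width: 0.741 × 2.92 = 2.163.
4.02 − 2.163 = 1.857; 4.02 + 2.163 = 6.183.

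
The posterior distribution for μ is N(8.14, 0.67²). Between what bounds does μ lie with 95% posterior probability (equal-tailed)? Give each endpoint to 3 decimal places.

The posterior is symmetric, so the 95% equal-tailed interval is μ = 8.14 ± z·0.67 with z = 1.960.
Half-width: 1.960 × 0.67 = 1.313.
8.14 − 1.313 = 6.827; 8.14 + 1.313 = 9.453.

[6.827, 9.453]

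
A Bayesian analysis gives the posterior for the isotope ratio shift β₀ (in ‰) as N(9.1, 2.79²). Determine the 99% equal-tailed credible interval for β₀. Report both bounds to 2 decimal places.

The posterior is symmetric, so the 99% equal-tailed interval is β₀ = 9.1 ± z·2.79 with z = 2.576.
Half-width: 2.576 × 2.79 = 7.19.
9.1 − 7.19 = 1.91; 9.1 + 7.19 = 16.29.

[1.91, 16.29]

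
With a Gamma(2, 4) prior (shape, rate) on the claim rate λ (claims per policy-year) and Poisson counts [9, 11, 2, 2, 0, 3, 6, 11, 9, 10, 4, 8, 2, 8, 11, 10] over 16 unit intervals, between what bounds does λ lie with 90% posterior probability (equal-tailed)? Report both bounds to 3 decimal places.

[4.575, 6.282]

Posterior: Gamma(2+106, 4+16) = Gamma(108, 20) (shape, rate).
Equal-tailed 90% interval: Gamma(108, 20) quantiles at 0.05 and 0.95.
Posterior mean ≈ 5.400, SD ≈ 0.520; a Normal approximation gives roughly [4.545, 6.255].
Exact: lower = 4.575; upper = 6.282.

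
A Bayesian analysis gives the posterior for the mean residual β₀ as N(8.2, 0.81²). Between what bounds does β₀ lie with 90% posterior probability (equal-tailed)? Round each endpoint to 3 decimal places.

[6.868, 9.532]

The posterior is symmetric, so the 90% equal-tailed interval is β₀ = 8.2 ± z·0.81 with z = 1.645.
Half-width: 1.645 × 0.81 = 1.332.
8.2 − 1.332 = 6.868; 8.2 + 1.332 = 9.532.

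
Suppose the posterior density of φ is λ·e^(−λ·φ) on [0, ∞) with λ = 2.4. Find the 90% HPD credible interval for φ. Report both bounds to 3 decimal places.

The exponential density is strictly decreasing on [0, ∞), so the HPD interval is anchored at 0: [0, q] with P(φ ≤ q) = 0.90.
q = −ln(1 − 0.90) / 2.4 = 2.3026 / 2.4 = 0.959.

[0.000, 0.959]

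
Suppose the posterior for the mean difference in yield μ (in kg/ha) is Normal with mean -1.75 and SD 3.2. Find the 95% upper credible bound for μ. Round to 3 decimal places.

3.514

Need U with P(μ ≤ U) = 0.95: U = -1.75 + z_{0.05}·3.2.
z = 1.645; U = -1.75 + 1.645 × 3.2 = 3.514.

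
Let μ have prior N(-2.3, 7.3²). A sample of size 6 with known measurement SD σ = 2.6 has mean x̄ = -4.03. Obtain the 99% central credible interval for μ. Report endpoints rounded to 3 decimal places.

Posterior precision = 1/7.3² + 6/2.6² = 0.0188 + 0.8876 = 0.9063, so posterior SD = 1.0504.
Posterior mean = (-2.3/7.3² + 6·-4.03/2.6²) / 0.9063 = -3.9942.
Interval: -3.9942 ± 2.576 × 1.0504 → [-6.700, -1.289].

[-6.700, -1.289]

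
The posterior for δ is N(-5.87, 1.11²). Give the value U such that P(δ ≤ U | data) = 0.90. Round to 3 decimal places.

-4.447

Need U with P(δ ≤ U) = 0.90: U = -5.87 + z_{0.1}·1.11.
z = 1.282; U = -5.87 + 1.282 × 1.11 = -4.447.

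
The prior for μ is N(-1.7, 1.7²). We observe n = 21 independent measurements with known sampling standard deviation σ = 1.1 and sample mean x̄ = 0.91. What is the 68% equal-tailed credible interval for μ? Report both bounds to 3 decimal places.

Posterior precision = 1/1.7² + 21/1.1² = 0.3460 + 17.3554 = 17.7014, so posterior SD = 0.2377.
Posterior mean = (-1.7/1.7² + 21·0.91/1.1²) / 17.7014 = 0.8590.
Interval: 0.8590 ± 0.994 × 0.2377 → [0.623, 1.095].

[0.623, 1.095]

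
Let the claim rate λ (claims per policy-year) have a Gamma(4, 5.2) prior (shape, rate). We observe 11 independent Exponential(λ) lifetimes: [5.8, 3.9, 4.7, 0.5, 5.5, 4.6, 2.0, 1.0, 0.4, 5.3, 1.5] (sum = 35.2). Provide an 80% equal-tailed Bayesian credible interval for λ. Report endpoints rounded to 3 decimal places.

Posterior: Gamma(4+11, 5.2+35.2) = Gamma(15, 40.4) (shape, rate).
Equal-tailed 80% interval: Gamma(15, 40.4) quantiles at 0.1 and 0.9.
Posterior mean ≈ 0.371, SD ≈ 0.096; a Normal approximation gives roughly [0.248, 0.494].
Exact: lower = 0.255; upper = 0.498.

[0.255, 0.498]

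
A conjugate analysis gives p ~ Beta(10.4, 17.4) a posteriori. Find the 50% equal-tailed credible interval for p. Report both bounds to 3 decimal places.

Posterior: Beta(10.4, 17.4).
Equal-tailed 50% interval: the 0.25 and 0.75 quantiles of Beta(10.4, 17.4).
Posterior mean ≈ 0.374, SD ≈ 0.090; a Normal approximation gives roughly [0.313, 0.435].
Exact: F⁻¹(0.25) = 0.310; F⁻¹(0.75) = 0.435.

[0.310, 0.435]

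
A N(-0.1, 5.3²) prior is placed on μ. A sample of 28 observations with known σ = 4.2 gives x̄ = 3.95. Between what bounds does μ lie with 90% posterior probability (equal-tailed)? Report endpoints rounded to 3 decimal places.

Posterior precision = 1/5.3² + 28/4.2² = 0.0356 + 1.5873 = 1.6229, so posterior SD = 0.7850.
Posterior mean = (-0.1/5.3² + 28·3.95/4.2²) / 1.6229 = 3.8612.
Interval: 3.8612 ± 1.645 × 0.7850 → [2.570, 5.152].

[2.570, 5.152]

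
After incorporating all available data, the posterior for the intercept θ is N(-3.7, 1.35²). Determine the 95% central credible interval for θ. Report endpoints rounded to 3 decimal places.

[-6.346, -1.054]

The posterior is symmetric, so the 95% equal-tailed interval is θ = -3.7 ± z·1.35 with z = 1.960.
Half-width: 1.960 × 1.35 = 2.646.
-3.7 − 2.646 = -6.346; -3.7 + 2.646 = -1.054.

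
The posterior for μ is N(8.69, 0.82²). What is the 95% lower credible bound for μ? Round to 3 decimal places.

7.341

Need L with P(μ ≥ L) = 0.95: L = 8.69 − z_{0.05}·0.82.
z = 1.645; L = 8.69 − 1.645 × 0.82 = 7.341.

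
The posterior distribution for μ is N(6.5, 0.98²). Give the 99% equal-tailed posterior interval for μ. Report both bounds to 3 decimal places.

The posterior is symmetric, so the 99% equal-tailed interval is μ = 6.5 ± z·0.98 with z = 2.576.
Half-width: 2.576 × 0.98 = 2.524.
6.5 − 2.524 = 3.976; 6.5 + 2.524 = 9.024.

[3.976, 9.024]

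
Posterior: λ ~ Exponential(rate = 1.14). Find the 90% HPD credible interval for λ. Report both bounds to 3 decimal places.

The exponential density is strictly decreasing on [0, ∞), so the HPD interval is anchored at 0: [0, q] with P(λ ≤ q) = 0.90.
q = −ln(1 − 0.90) / 1.14 = 2.3026 / 1.14 = 2.020.

[0.000, 2.020]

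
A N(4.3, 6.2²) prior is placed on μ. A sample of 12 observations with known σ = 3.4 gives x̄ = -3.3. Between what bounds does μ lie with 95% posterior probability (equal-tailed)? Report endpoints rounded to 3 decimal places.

[-5.014, -1.214]

Posterior precision = 1/6.2² + 12/3.4² = 0.0260 + 1.0381 = 1.0641, so posterior SD = 0.9694.
Posterior mean = (4.3/6.2² + 12·-3.3/3.4²) / 1.0641 = -3.1142.
Interval: -3.1142 ± 1.960 × 0.9694 → [-5.014, -1.214].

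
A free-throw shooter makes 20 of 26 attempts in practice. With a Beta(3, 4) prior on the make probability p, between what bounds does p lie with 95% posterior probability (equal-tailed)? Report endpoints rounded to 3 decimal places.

[0.533, 0.839]

Posterior: Beta(3+20, 4+6) = Beta(23, 10).
Equal-tailed 95% interval: the 0.025 and 0.975 quantiles of Beta(23, 10).
Posterior mean ≈ 0.697, SD ≈ 0.079; a Normal approximation gives roughly [0.542, 0.851].
Exact: F⁻¹(0.025) = 0.533; F⁻¹(0.975) = 0.839.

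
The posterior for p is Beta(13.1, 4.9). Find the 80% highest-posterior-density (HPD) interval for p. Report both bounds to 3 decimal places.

[0.611, 0.870]

The posterior is unimodal and skewed, so the HPD interval has equal density at both endpoints and is the shortest 80% interval.
Solving f(0.611) = f(0.870) with F(0.870) − F(0.611) = 0.80 gives [0.611, 0.870].
For comparison, the equal-tailed interval is [0.590, 0.854]; the HPD is narrower and shifted toward the mode.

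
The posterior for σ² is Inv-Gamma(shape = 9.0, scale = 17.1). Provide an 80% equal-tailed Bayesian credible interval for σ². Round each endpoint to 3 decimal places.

Inverse-Gamma(9.0, 17.1) quantiles: F⁻¹(0.1) and F⁻¹(0.9).
Equivalently, 1/σ² ~ Gamma(9.0, rate = 17.1); invert its 0.9 and 0.1 quantiles.
Posterior mean ≈ 2.138, SD ≈ 0.808; a Normal approximation gives roughly [1.102, 3.173].
Exact: lower = 1.316; upper = 3.148.

[1.316, 3.148]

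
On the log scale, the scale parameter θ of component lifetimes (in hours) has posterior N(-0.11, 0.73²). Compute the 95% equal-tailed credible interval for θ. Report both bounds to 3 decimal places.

On the log scale the 95% interval is -0.11 ± 1.960 × 0.73 = [-1.5408, 1.3208].
Exponentiate: [e^-1.5408, e^1.3208] = [0.214, 3.746].

[0.214, 3.746]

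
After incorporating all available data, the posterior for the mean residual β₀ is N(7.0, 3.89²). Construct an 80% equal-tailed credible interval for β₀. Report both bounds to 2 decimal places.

[2.01, 11.99]

The posterior is symmetric, so the 80% equal-tailed interval is β₀ = 7.0 ± z·3.89 with z = 1.282.
Half-width: 1.282 × 3.89 = 4.99.
7.0 − 4.99 = 2.01; 7.0 + 4.99 = 11.99.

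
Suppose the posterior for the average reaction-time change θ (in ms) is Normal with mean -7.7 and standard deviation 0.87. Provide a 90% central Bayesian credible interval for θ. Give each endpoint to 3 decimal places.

The posterior is symmetric, so the 90% equal-tailed interval is θ = -7.7 ± z·0.87 with z = 1.645.
Half-width: 1.645 × 0.87 = 1.431.
-7.7 − 1.431 = -9.131; -7.7 + 1.431 = -6.269.

[-9.131, -6.269]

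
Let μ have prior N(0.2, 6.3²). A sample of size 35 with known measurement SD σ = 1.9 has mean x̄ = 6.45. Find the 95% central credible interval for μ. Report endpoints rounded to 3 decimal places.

Posterior precision = 1/6.3² + 35/1.9² = 0.0252 + 9.6953 = 9.7205, so posterior SD = 0.3207.
Posterior mean = (0.2/6.3² + 35·6.45/1.9²) / 9.7205 = 6.4338.
Interval: 6.4338 ± 1.960 × 0.3207 → [5.805, 7.062].

[5.805, 7.062]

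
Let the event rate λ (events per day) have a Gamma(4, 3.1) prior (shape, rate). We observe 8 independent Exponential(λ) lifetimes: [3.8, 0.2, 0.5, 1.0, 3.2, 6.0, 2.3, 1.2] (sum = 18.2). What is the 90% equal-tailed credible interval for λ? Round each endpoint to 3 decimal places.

[0.325, 0.855]

Posterior: Gamma(4+8, 3.1+18.2) = Gamma(12, 21.3) (shape, rate).
Equal-tailed 90% interval: Gamma(12, 21.3) quantiles at 0.05 and 0.95.
Posterior mean ≈ 0.563, SD ≈ 0.163; a Normal approximation gives roughly [0.296, 0.831].
Exact: lower = 0.325; upper = 0.855.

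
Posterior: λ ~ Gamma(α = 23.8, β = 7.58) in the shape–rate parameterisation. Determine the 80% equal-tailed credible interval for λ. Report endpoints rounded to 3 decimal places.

[2.348, 3.988]

Posterior: Gamma(shape 23.8, rate 7.58).
Equal-tailed 80% interval: Gamma(23.8, 7.58) quantiles at 0.1 and 0.9.
Posterior mean ≈ 3.140, SD ≈ 0.644; a Normal approximation gives roughly [2.315, 3.965].
Exact: lower = 2.348; upper = 3.988.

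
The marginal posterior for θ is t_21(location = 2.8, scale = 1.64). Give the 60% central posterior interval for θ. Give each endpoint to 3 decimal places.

The t_21 distribution is symmetric; the 60% interval is 2.8 ± t·1.64 with t_{0.8,21} = 0.859.
Half-width: 0.859 × 1.64 = 1.409.
2.8 − 1.409 = 1.391; 2.8 + 1.409 = 4.209.

[1.391, 4.209]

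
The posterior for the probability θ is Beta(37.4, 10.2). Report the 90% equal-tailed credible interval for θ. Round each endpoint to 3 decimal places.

Posterior: Beta(37.4, 10.2).
Equal-tailed 90% interval: the 0.05 and 0.95 quantiles of Beta(37.4, 10.2).
Posterior mean ≈ 0.786, SD ≈ 0.059; a Normal approximation gives roughly [0.689, 0.883].
Exact: F⁻¹(0.05) = 0.682; F⁻¹(0.95) = 0.875.

[0.682, 0.875]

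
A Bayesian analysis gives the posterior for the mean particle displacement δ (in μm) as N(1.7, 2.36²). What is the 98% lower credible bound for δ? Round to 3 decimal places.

-3.147

Need L with P(δ ≥ L) = 0.98: L = 1.7 − z_{0.02}·2.36.
z = 2.054; L = 1.7 − 2.054 × 2.36 = -3.147.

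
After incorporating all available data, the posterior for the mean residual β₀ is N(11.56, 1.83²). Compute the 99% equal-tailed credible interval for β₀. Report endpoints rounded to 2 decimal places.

[6.85, 16.27]

The posterior is symmetric, so the 99% equal-tailed interval is β₀ = 11.56 ± z·1.83 with z = 2.576.
Half-width: 2.576 × 1.83 = 4.71.
11.56 − 4.71 = 6.85; 11.56 + 4.71 = 16.27.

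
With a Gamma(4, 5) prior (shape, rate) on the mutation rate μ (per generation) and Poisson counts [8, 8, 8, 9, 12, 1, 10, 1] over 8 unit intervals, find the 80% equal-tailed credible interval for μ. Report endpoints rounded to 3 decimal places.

Posterior: Gamma(4+57, 5+8) = Gamma(61, 13) (shape, rate).
Equal-tailed 80% interval: Gamma(61, 13) quantiles at 0.1 and 0.9.
Posterior mean ≈ 4.692, SD ≈ 0.601; a Normal approximation gives roughly [3.922, 5.462].
Exact: lower = 3.941; upper = 5.477.

[3.941, 5.477]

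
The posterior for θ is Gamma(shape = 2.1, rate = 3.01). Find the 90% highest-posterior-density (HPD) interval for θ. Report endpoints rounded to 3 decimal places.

[0.036, 1.359]

The posterior is unimodal and skewed, so the HPD interval has equal density at both endpoints and is the shortest 90% interval.
Solving f(0.036) = f(1.359) with F(1.359) − F(0.036) = 0.90 gives [0.036, 1.359].
For comparison, the equal-tailed interval is [0.132, 1.630]; the HPD is narrower and shifted toward the mode.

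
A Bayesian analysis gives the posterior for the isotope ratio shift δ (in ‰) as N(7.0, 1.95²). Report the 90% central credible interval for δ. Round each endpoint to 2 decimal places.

[3.79, 10.21]

The posterior is symmetric, so the 90% equal-tailed interval is δ = 7.0 ± z·1.95 with z = 1.645.
Half-width: 1.645 × 1.95 = 3.21.
7.0 − 3.21 = 3.79; 7.0 + 3.21 = 10.21.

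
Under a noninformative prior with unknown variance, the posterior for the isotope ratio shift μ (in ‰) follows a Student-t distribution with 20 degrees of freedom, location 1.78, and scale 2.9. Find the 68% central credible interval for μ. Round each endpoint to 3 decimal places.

[-1.177, 4.737]

The t_20 distribution is symmetric; the 68% interval is 1.78 ± t·2.9 with t_{0.84,20} = 1.020.
Half-width: 1.020 × 2.9 = 2.957.
1.78 − 2.957 = -1.177; 1.78 + 2.957 = 4.737.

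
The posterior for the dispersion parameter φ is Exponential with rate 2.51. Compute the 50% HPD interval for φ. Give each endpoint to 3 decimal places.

The exponential density is strictly decreasing on [0, ∞), so the HPD interval is anchored at 0: [0, q] with P(φ ≤ q) = 0.50.
q = −ln(1 − 0.50) / 2.51 = 0.6931 / 2.51 = 0.276.

[0.000, 0.276]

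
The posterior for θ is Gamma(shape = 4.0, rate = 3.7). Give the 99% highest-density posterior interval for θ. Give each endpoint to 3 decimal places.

[0.106, 2.743]

The posterior is unimodal and skewed, so the HPD interval has equal density at both endpoints and is the shortest 99% interval.
Solving f(0.106) = f(2.743) with F(2.743) − F(0.106) = 0.99 gives [0.106, 2.743].
For comparison, the equal-tailed interval is [0.182, 2.967]; the HPD is narrower and shifted toward the mode.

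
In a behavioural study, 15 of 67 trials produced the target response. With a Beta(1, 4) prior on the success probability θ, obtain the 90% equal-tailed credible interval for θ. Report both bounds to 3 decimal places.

[0.147, 0.307]

Posterior: Beta(1+15, 4+52) = Beta(16, 56).
Equal-tailed 90% interval: the 0.05 and 0.95 quantiles of Beta(16, 56).
Posterior mean ≈ 0.222, SD ≈ 0.049; a Normal approximation gives roughly [0.142, 0.302].
Exact: F⁻¹(0.05) = 0.147; F⁻¹(0.95) = 0.307.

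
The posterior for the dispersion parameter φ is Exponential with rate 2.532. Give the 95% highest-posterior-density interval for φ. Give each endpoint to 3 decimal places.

The exponential density is strictly decreasing on [0, ∞), so the HPD interval is anchored at 0: [0, q] with P(φ ≤ q) = 0.95.
q = −ln(1 − 0.95) / 2.532 = 2.9957 / 2.532 = 1.183.

[0.000, 1.183]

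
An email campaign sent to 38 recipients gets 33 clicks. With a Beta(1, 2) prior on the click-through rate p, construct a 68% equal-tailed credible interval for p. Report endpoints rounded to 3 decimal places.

Posterior: Beta(1+33, 2+5) = Beta(34, 7).
Equal-tailed 68% interval: the 0.16 and 0.84 quantiles of Beta(34, 7).
Posterior mean ≈ 0.829, SD ≈ 0.058; a Normal approximation gives roughly [0.772, 0.887].
Exact: F⁻¹(0.16) = 0.772; F⁻¹(0.84) = 0.887.

[0.772, 0.887]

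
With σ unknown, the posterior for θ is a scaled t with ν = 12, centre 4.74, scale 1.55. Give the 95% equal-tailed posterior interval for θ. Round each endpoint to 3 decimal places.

The t_12 distribution is symmetric; the 95% interval is 4.74 ± t·1.55 with t_{0.975,12} = 2.179.
Half-width: 2.179 × 1.55 = 3.377.
4.74 − 3.377 = 1.363; 4.74 + 3.377 = 8.117.

[1.363, 8.117]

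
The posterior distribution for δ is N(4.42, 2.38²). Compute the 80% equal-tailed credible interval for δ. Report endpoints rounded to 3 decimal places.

[1.370, 7.470]

The posterior is symmetric, so the 80% equal-tailed interval is δ = 4.42 ± z·2.38 with z = 1.282.
Half-width: 1.282 × 2.38 = 3.050.
4.42 − 3.050 = 1.370; 4.42 + 3.050 = 7.470.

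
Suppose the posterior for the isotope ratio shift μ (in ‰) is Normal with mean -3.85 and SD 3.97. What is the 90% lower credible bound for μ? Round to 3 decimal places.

Need L with P(μ ≥ L) = 0.90: L = -3.85 − z_{0.1}·3.97.
z = 1.282; L = -3.85 − 1.282 × 3.97 = -8.938.

-8.938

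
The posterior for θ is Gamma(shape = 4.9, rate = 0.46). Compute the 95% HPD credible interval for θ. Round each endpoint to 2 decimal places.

[2.51, 20.18]

The posterior is unimodal and skewed, so the HPD interval has equal density at both endpoints and is the shortest 95% interval.
Solving f(2.51) = f(20.18) with F(20.18) − F(2.51) = 0.95 gives [2.51, 20.18].
For comparison, the equal-tailed interval is [3.41, 21.95]; the HPD is narrower and shifted toward the mode.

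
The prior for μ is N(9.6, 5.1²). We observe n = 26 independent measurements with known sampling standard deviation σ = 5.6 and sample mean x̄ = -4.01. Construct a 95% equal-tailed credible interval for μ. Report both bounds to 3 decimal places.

Posterior precision = 1/5.1² + 26/5.6² = 0.0384 + 0.8291 = 0.8675, so posterior SD = 1.0736.
Posterior mean = (9.6/5.1² + 26·-4.01/5.6²) / 0.8675 = -3.4068.
Interval: -3.4068 ± 1.960 × 1.0736 → [-5.511, -1.303].

[-5.511, -1.303]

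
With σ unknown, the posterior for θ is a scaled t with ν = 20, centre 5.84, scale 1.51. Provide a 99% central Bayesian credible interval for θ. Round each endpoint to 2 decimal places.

The t_20 distribution is symmetric; the 99% interval is 5.84 ± t·1.51 with t_{0.995,20} = 2.845.
Half-width: 2.845 × 1.51 = 4.30.
5.84 − 4.30 = 1.54; 5.84 + 4.30 = 10.14.

[1.54, 10.14]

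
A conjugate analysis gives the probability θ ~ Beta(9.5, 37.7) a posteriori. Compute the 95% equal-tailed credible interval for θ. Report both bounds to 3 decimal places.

Posterior: Beta(9.5, 37.7).
Equal-tailed 95% interval: the 0.025 and 0.975 quantiles of Beta(9.5, 37.7).
Posterior mean ≈ 0.201, SD ≈ 0.058; a Normal approximation gives roughly [0.088, 0.314].
Exact: F⁻¹(0.025) = 0.101; F⁻¹(0.975) = 0.325.

[0.101, 0.325]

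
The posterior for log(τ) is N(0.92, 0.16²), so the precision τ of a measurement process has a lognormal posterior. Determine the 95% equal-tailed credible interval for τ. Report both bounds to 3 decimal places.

On the log scale the 95% interval is 0.92 ± 1.960 × 0.16 = [0.6064, 1.2336].
Exponentiate: [e^0.6064, e^1.2336] = [1.834, 3.434].

[1.834, 3.434]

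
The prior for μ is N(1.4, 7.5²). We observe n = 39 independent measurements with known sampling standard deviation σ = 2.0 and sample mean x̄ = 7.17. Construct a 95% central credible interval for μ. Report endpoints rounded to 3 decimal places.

[6.532, 7.787]

Posterior precision = 1/7.5² + 39/2.0² = 0.0178 + 9.7500 = 9.7678, so posterior SD = 0.3200.
Posterior mean = (1.4/7.5² + 39·7.17/2.0²) / 9.7678 = 7.1595.
Interval: 7.1595 ± 1.960 × 0.3200 → [6.532, 7.787].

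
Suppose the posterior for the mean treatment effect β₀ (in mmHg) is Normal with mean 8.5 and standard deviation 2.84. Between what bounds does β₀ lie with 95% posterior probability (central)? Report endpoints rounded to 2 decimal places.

The posterior is symmetric, so the 95% equal-tailed interval is β₀ = 8.5 ± z·2.84 with z = 1.960.
Half-width: 1.960 × 2.84 = 5.57.
8.5 − 5.57 = 2.93; 8.5 + 5.57 = 14.07.

[2.93, 14.07]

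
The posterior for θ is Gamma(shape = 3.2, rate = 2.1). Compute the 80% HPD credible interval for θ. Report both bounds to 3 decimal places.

[0.366, 2.286]

The posterior is unimodal and skewed, so the HPD interval has equal density at both endpoints and is the shortest 80% interval.
Solving f(0.366) = f(2.286) with F(2.286) − F(0.366) = 0.80 gives [0.366, 2.286].
For comparison, the equal-tailed interval is [0.584, 2.666]; the HPD is narrower and shifted toward the mode.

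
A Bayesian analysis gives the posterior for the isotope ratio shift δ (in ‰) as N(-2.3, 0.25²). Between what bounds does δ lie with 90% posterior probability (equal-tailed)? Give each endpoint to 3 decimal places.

The posterior is symmetric, so the 90% equal-tailed interval is δ = -2.3 ± z·0.25 with z = 1.645.
Half-width: 1.645 × 0.25 = 0.411.
-2.3 − 0.411 = -2.711; -2.3 + 0.411 = -1.889.

[-2.711, -1.889]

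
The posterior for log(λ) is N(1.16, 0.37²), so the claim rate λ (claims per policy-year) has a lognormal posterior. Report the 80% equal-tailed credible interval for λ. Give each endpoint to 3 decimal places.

On the log scale the 80% interval is 1.16 ± 1.282 × 0.37 = [0.6858, 1.6342].
Exponentiate: [e^0.6858, e^1.6342] = [1.985, 5.125].

[1.985, 5.125]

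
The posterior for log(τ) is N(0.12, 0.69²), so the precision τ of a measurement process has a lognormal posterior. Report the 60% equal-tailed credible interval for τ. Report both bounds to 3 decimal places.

[0.631, 2.015]

On the log scale the 60% interval is 0.12 ± 0.842 × 0.69 = [-0.4607, 0.7007].
Exponentiate: [e^-0.4607, e^0.7007] = [0.631, 2.015].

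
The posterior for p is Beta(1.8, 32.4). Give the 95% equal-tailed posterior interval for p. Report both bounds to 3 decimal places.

[0.006, 0.147]

Posterior: Beta(1.8, 32.4).
Equal-tailed 95% interval: the 0.025 and 0.975 quantiles of Beta(1.8, 32.4).
Posterior mean ≈ 0.053, SD ≈ 0.038; a Normal approximation gives roughly [-0.021, 0.126].
Exact: F⁻¹(0.025) = 0.006; F⁻¹(0.975) = 0.147.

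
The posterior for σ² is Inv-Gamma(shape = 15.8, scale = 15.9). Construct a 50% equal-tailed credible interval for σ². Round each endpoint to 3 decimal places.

[0.870, 1.226]

Inverse-Gamma(15.8, 15.9) quantiles: F⁻¹(0.25) and F⁻¹(0.75).
Equivalently, 1/σ² ~ Gamma(15.8, rate = 15.9); invert its 0.75 and 0.25 quantiles.
Posterior mean ≈ 1.074, SD ≈ 0.289; a Normal approximation gives roughly [0.879, 1.269].
Exact: lower = 0.870; upper = 1.226.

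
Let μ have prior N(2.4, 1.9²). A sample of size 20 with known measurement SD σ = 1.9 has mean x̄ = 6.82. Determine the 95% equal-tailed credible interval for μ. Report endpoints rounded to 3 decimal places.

[5.797, 7.422]

Posterior precision = 1/1.9² + 20/1.9² = 0.2770 + 5.5402 = 5.8172, so posterior SD = 0.4146.
Posterior mean = (2.4/1.9² + 20·6.82/1.9²) / 5.8172 = 6.6095.
Interval: 6.6095 ± 1.960 × 0.4146 → [5.797, 7.422].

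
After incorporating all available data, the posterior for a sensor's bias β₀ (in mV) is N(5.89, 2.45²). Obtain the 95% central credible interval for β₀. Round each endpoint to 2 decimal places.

The posterior is symmetric, so the 95% equal-tailed interval is β₀ = 5.89 ± z·2.45 with z = 1.960.
Half-width: 1.960 × 2.45 = 4.80.
5.89 − 4.80 = 1.09; 5.89 + 4.80 = 10.69.

[1.09, 10.69]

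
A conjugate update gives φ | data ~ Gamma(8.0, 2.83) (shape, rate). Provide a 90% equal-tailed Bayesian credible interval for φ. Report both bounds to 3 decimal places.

[1.407, 4.646]

Posterior: Gamma(shape 8.0, rate 2.83).
Equal-tailed 90% interval: Gamma(8.0, 2.83) quantiles at 0.05 and 0.95.
Posterior mean ≈ 2.827, SD ≈ 0.999; a Normal approximation gives roughly [1.183, 4.471].
Exact: lower = 1.407; upper = 4.646.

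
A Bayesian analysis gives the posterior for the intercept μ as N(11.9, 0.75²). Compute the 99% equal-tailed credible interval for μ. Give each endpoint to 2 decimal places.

[9.97, 13.83]

The posterior is symmetric, so the 99% equal-tailed interval is μ = 11.9 ± z·0.75 with z = 2.576.
Half-width: 2.576 × 0.75 = 1.93.
11.9 − 1.93 = 9.97; 11.9 + 1.93 = 13.83.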